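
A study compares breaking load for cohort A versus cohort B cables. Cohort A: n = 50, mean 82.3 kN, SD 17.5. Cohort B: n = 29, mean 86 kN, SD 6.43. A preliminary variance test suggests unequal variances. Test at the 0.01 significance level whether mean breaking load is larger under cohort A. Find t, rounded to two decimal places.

Let group 1 = cohort A, group 2 = cohort B. H0: μ_1 = μ_2; H1: μ_1 > μ_2 (Welch's two-sample t-test, right-tailed).
t = (x̄_1 − x̄_2)/√(s_1²/n_1 + s_2²/n_2) = (82.3 − 86)/√(17.5²/50 + 6.43²/29) = -1.35
Welch–Satterthwaite df ≈ 68.02
p-value = P(T ≥ -1.35) ≈ 0.909
Since p ≈ 0.909 > α = 0.01, fail to reject H0; the data do not provide sufficient evidence against H0.

-1.35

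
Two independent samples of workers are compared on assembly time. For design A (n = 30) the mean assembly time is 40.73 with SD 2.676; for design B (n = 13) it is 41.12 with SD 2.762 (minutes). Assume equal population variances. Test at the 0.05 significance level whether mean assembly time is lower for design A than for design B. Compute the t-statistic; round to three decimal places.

-0.435

Let group 1 = design A, group 2 = design B. H0: μ_1 = μ_2; H1: μ_1 < μ_2 (two-sample pooled-variance t-test, left-tailed).
s_p² = [(30−1)·2.676² + (13−1)·2.762²]/(30+13−2) = 7.29785
t = (40.73 − 41.12)/√[7.29785·(1/30 + 1/13)] = -0.435
df = n₁ + n₂ − 2 = 41
p-value = P(T ≤ -0.435) ≈ 0.333
Since p ≈ 0.333 > α = 0.05, fail to reject H0; the evidence is not statistically significant.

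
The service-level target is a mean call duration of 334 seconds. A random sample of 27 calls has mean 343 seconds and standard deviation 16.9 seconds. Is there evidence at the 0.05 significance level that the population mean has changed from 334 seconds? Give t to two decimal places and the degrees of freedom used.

H0: μ = 334; H1: μ ≠ 334 (one-sample t-test, two-sided).
t = (x̄ − μ₀)/(s/√n) = (343 − 334)/(16.9/√27) = 2.77
df = n − 1 = 26
Two-sided p-value ≈ 0.0103
Since p ≈ 0.0103 < α = 0.05, reject H0; the data support H1.

t = 2.77, df = 26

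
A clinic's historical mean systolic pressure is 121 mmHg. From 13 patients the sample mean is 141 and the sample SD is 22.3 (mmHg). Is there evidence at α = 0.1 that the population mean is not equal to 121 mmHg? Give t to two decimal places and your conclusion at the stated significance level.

t = 3.23; reject H0

H0: μ = 121; H1: μ ≠ 121 (one-sample t-test, two-sided).
t = (x̄ − μ₀)/(s/√n) = (141 − 121)/(22.3/√13) = 3.23
df = n − 1 = 12
Two-sided p-value ≈ 0.0072
Since p ≈ 0.0072 < α = 0.1, reject H0; the evidence is statistically significant.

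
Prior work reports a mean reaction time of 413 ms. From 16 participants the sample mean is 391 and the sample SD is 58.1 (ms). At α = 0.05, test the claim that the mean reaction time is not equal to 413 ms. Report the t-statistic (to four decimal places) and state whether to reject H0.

H0: μ = 413; H1: μ ≠ 413 (one-sample t-test, two-sided).
t = (x̄ − μ₀)/(s/√n) = (391 − 413)/(58.1/√16) = -1.5146
df = n − 1 = 15
Two-sided p-value ≈ 0.151
Since p ≈ 0.151 > α = 0.05, fail to reject H0; the data do not provide sufficient evidence against H0.

t = -1.5146; fail to reject H0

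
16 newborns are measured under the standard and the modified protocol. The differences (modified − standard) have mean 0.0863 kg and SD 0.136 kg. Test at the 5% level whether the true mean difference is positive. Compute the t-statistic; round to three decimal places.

2.538

H0: μ_d = 0; H1: μ_d > 0 (paired t-test on the differences, right-tailed).
t = d̄/(s_d/√n) = 0.0863/(0.136/√16) = 2.538
df = n − 1 = 15
p-value = P(T ≥ 2.538) ≈ 0.0114
Since p ≈ 0.0114 < α = 0.05, reject H0; the data support H1.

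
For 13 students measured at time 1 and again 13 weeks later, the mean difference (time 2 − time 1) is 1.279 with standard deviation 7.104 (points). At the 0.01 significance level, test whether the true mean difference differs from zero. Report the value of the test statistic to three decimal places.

0.649

H0: μ_d = 0; H1: μ_d ≠ 0 (paired t-test on the differences, two-sided).
t = d̄/(s_d/√n) = 1.279/(7.104/√13) = 0.649
df = n − 1 = 12
Two-sided p-value ≈ 0.5285
Since p ≈ 0.5285 > α = 0.01, fail to reject H0; the data do not provide sufficient evidence against H0.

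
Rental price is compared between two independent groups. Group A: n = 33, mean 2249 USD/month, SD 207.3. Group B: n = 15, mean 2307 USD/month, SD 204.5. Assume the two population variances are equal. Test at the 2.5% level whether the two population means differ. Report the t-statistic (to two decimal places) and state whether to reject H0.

t = -0.90; fail to reject H0

Let group 1 = group A, group 2 = group B. H0: μ_1 = μ_2; H1: μ_1 ≠ μ_2 (two-sample pooled-variance t-test, two-sided).
s_p² = [(33−1)·207.3² + (15−1)·204.5²]/(33+15−2) = 42622.4
t = (2249 − 2307)/√[42622.4·(1/33 + 1/15)] = -0.90
df = n₁ + n₂ − 2 = 46
Two-sided p-value ≈ 0.372
Since p ≈ 0.372 > α = 0.025, fail to reject H0; the data do not provide sufficient evidence against H0.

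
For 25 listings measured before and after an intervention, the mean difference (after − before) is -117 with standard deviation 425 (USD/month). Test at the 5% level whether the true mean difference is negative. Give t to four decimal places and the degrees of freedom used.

t = -1.3765, df = 24

H0: μ_d = 0; H1: μ_d < 0 (paired t-test on the differences, left-tailed).
t = d̄/(s_d/√n) = -117/(425/√25) = -1.3765
df = n − 1 = 24
p-value = P(T ≤ -1.3765) ≈ 0.0907
Since p ≈ 0.0907 > α = 0.05, fail to reject H0; the data do not provide sufficient evidence against H0.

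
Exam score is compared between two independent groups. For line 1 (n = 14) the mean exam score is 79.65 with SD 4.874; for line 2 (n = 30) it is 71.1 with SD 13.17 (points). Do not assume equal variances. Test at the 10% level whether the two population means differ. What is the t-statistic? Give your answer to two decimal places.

Let group 1 = line 1, group 2 = line 2. H0: μ_1 = μ_2; H1: μ_1 ≠ μ_2 (Welch's two-sample t-test, two-sided).
t = (x̄_1 − x̄_2)/√(s_1²/n_1 + s_2²/n_2) = (79.65 − 71.1)/√(4.874²/14 + 13.17²/30) = 3.13
Welch–Satterthwaite df ≈ 40.70
Two-sided p-value ≈ 0.003
Since p ≈ 0.003 < α = 0.1, reject H0; the data support H1.

3.13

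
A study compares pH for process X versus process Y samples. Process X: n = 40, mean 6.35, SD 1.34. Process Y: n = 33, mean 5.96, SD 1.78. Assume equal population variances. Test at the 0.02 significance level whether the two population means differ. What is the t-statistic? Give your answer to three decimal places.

Let group 1 = process X, group 2 = process Y. H0: μ_1 = μ_2; H1: μ_1 ≠ μ_2 (two-sample pooled-variance t-test, two-sided).
s_p² = [(40−1)·1.34² + (33−1)·1.78²]/(40+33−2) = 2.41433
t = (6.35 − 5.96)/√[2.41433·(1/40 + 1/33)] = 1.067
df = n₁ + n₂ − 2 = 71
Two-sided p-value ≈ 0.2894
Since p ≈ 0.2894 > α = 0.02, fail to reject H0; the evidence is not statistically significant.

1.067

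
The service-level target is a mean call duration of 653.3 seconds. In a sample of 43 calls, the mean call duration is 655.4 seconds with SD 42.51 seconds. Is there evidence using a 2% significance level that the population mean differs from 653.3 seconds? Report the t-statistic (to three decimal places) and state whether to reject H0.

H0: μ = 653.3; H1: μ ≠ 653.3 (one-sample t-test, two-sided).
t = (x̄ − μ₀)/(s/√n) = (655.4 − 653.3)/(42.51/√43) = 0.324
df = n − 1 = 42
Two-sided p-value ≈ 0.7476
Since p ≈ 0.7476 > α = 0.02, fail to reject H0; the evidence is not statistically significant.

t = 0.324; fail to reject H0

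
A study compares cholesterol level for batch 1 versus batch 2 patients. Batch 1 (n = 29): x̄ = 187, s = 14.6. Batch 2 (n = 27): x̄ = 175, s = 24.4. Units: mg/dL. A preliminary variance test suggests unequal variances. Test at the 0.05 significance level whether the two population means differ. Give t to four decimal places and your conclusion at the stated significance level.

Let group 1 = batch 1, group 2 = batch 2. H0: μ_1 = μ_2; H1: μ_1 ≠ μ_2 (Welch's two-sample t-test, two-sided).
t = (x̄_1 − x̄_2)/√(s_1²/n_1 + s_2²/n_2) = (187 − 175)/√(14.6²/29 + 24.4²/27) = 2.2131
Welch–Satterthwaite df ≈ 41.90
Two-sided p-value ≈ 0.0324
Since p ≈ 0.0324 < α = 0.05, reject H0; the data support H1.

t = 2.2131; reject H0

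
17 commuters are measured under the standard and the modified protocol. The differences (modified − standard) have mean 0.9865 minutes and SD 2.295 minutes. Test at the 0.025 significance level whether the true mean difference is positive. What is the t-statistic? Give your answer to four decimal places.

H0: μ_d = 0; H1: μ_d > 0 (paired t-test on the differences, right-tailed).
t = d̄/(s_d/√n) = 0.9865/(2.295/√17) = 1.7723
df = n − 1 = 16
p-value = P(T ≥ 1.7723) ≈ 0.048
Since p ≈ 0.048 > α = 0.025, fail to reject H0; the data do not provide sufficient evidence against H0.

1.7723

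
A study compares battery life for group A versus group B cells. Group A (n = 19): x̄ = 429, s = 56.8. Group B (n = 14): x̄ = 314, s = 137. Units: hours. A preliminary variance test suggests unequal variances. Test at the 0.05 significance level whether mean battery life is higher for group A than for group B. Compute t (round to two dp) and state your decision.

Let group 1 = group A, group 2 = group B. H0: μ_1 = μ_2; H1: μ_1 > μ_2 (Welch's two-sample t-test, right-tailed).
t = (x̄_1 − x̄_2)/√(s_1²/n_1 + s_2²/n_2) = (429 − 314)/√(56.8²/19 + 137²/14) = 2.96
Welch–Satterthwaite df ≈ 16.31
p-value = P(T ≥ 2.96) ≈ 0.005
Since p ≈ 0.005 < α = 0.05, reject H0; the data support H1.

t = 2.96; reject H0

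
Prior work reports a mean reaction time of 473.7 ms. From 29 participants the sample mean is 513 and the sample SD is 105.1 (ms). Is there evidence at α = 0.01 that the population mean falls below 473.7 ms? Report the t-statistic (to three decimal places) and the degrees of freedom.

t = 2.014, df = 28

H0: μ = 473.7; H1: μ < 473.7 (one-sample t-test, left-tailed).
t = (x̄ − μ₀)/(s/√n) = (513 − 473.7)/(105.1/√29) = 2.014
df = n − 1 = 28
p-value = P(T ≤ 2.014) ≈ 0.9731
Since p ≈ 0.9731 > α = 0.01, fail to reject H0; the evidence is not statistically significant.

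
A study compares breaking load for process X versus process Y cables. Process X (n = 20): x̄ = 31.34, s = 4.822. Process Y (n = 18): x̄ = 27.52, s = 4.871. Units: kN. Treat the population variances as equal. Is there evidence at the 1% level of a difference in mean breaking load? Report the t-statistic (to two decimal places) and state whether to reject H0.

Let group 1 = process X, group 2 = process Y. H0: μ_1 = μ_2; H1: μ_1 ≠ μ_2 (two-sample pooled-variance t-test, two-sided).
s_p² = [(20−1)·4.822² + (18−1)·4.871²]/(20+18−2) = 23.476
t = (31.34 − 27.52)/√[23.476·(1/20 + 1/18)] = 2.43
df = n₁ + n₂ − 2 = 36
Two-sided p-value ≈ 0.020
Since p ≈ 0.020 > α = 0.01, fail to reject H0; the evidence is not statistically significant.

t = 2.43; fail to reject H0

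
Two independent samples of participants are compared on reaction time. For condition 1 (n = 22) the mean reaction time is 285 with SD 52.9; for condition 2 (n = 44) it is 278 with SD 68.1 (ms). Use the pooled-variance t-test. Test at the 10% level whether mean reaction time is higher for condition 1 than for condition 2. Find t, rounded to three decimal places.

0.422

Let group 1 = condition 1, group 2 = condition 2. H0: μ_1 = μ_2; H1: μ_1 > μ_2 (two-sample pooled-variance t-test, right-tailed).
s_p² = [(22−1)·52.9² + (44−1)·68.1²]/(22+44−2) = 4034.12
t = (285 − 278)/√[4034.12·(1/22 + 1/44)] = 0.422
df = n₁ + n₂ − 2 = 64
p-value = P(T ≥ 0.422) ≈ 0.3372
Since p ≈ 0.3372 > α = 0.1, fail to reject H0; the data do not provide sufficient evidence against H0.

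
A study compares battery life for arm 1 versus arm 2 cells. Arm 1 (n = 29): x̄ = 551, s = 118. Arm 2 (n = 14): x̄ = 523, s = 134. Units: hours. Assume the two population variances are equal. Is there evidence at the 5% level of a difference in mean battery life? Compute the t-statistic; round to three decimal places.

Let group 1 = arm 1, group 2 = arm 2. H0: μ_1 = μ_2; H1: μ_1 ≠ μ_2 (two-sample pooled-variance t-test, two-sided).
s_p² = [(29−1)·118² + (14−1)·134²]/(29+14−2) = 15202.4
t = (551 − 523)/√[15202.4·(1/29 + 1/14)] = 0.698
df = n₁ + n₂ − 2 = 41
Two-sided p-value ≈ 0.489
Since p ≈ 0.489 > α = 0.05, fail to reject H0; the evidence is not statistically significant.

0.698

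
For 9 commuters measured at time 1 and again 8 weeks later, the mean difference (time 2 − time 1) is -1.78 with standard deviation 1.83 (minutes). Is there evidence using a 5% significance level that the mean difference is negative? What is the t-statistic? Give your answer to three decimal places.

-2.918

H0: μ_d = 0; H1: μ_d < 0 (paired t-test on the differences, left-tailed).
t = d̄/(s_d/√n) = -1.78/(1.83/√9) = -2.918
df = n − 1 = 8
p-value = P(T ≤ -2.918) ≈ 0.0097
Since p ≈ 0.0097 < α = 0.05, reject H0; the data support H1.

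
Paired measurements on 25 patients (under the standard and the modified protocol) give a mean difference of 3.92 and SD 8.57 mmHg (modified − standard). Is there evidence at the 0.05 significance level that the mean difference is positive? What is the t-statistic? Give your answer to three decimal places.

2.287

H0: μ_d = 0; H1: μ_d > 0 (paired t-test on the differences, right-tailed).
t = d̄/(s_d/√n) = 3.92/(8.57/√25) = 2.287
df = n − 1 = 24
p-value = P(T ≥ 2.287) ≈ 0.016
Since p ≈ 0.016 < α = 0.05, reject H0; the evidence is statistically significant.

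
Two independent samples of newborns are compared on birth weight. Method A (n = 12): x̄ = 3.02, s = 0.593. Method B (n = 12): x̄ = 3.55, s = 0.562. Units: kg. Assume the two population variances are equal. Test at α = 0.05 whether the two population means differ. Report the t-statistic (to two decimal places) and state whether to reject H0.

Let group 1 = method A, group 2 = method B. H0: μ_1 = μ_2; H1: μ_1 ≠ μ_2 (two-sample pooled-variance t-test, two-sided).
s_p² = [(12−1)·0.593² + (12−1)·0.562²]/(12+12−2) = 0.333747
t = (3.02 − 3.55)/√[0.333747·(1/12 + 1/12)] = -2.25
df = n₁ + n₂ − 2 = 22
Two-sided p-value ≈ 0.035
Since p ≈ 0.035 < α = 0.05, reject H0; the evidence is statistically significant.

t = -2.25; reject H0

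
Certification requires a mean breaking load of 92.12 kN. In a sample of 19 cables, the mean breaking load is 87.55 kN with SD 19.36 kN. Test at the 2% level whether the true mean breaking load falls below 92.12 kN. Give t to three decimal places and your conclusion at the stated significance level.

t = -1.029; fail to reject H0

H0: μ = 92.12; H1: μ < 92.12 (one-sample t-test, left-tailed).
t = (x̄ − μ₀)/(s/√n) = (87.55 − 92.12)/(19.36/√19) = -1.029
df = n − 1 = 18
p-value = P(T ≤ -1.029) ≈ 0.159
Since p ≈ 0.159 > α = 0.02, fail to reject H0; the evidence is not statistically significant.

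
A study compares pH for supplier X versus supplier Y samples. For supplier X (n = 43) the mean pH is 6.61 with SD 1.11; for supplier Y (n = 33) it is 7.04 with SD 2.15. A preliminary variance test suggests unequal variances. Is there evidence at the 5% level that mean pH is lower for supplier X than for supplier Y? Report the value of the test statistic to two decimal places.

-1.05

Let group 1 = supplier X, group 2 = supplier Y. H0: μ_1 = μ_2; H1: μ_1 < μ_2 (Welch's two-sample t-test, left-tailed).
t = (x̄_1 − x̄_2)/√(s_1²/n_1 + s_2²/n_2) = (6.61 − 7.04)/√(1.11²/43 + 2.15²/33) = -1.05
Welch–Satterthwaite df ≈ 45.00
p-value = P(T ≤ -1.05) ≈ 0.1504
Since p ≈ 0.1504 > α = 0.05, fail to reject H0; the evidence is not statistically significant.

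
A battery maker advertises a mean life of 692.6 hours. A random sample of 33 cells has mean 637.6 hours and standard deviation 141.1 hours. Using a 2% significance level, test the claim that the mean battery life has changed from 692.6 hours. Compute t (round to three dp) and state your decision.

t = -2.239; fail to reject H0

H0: μ = 692.6; H1: μ ≠ 692.6 (one-sample t-test, two-sided).
t = (x̄ − μ₀)/(s/√n) = (637.6 − 692.6)/(141.1/√33) = -2.239
df = n − 1 = 32
Two-sided p-value ≈ 0.0322
Since p ≈ 0.0322 > α = 0.02, fail to reject H0; the data do not provide sufficient evidence against H0.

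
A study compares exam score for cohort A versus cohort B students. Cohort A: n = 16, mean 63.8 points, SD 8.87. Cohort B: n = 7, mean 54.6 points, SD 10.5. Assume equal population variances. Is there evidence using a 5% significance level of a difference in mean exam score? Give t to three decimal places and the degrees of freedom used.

t = 2.168, df = 21

Let group 1 = cohort A, group 2 = cohort B. H0: μ_1 = μ_2; H1: μ_1 ≠ μ_2 (two-sample pooled-variance t-test, two-sided).
s_p² = [(16−1)·8.87² + (7−1)·10.5²]/(16+7−2) = 87.6978
t = (63.8 − 54.6)/√[87.6978·(1/16 + 1/7)] = 2.168
df = n₁ + n₂ − 2 = 21
Two-sided p-value ≈ 0.042
Since p ≈ 0.042 < α = 0.05, reject H0; the evidence is statistically significant.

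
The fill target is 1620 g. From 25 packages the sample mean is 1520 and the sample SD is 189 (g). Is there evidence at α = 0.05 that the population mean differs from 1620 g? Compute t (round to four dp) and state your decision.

H0: μ = 1620; H1: μ ≠ 1620 (one-sample t-test, two-sided).
t = (x̄ − μ₀)/(s/√n) = (1520 − 1620)/(189/√25) = -2.6455
df = n − 1 = 24
Two-sided p-value ≈ 0.014
Since p ≈ 0.014 < α = 0.05, reject H0; the data support H1.

t = -2.6455; reject H0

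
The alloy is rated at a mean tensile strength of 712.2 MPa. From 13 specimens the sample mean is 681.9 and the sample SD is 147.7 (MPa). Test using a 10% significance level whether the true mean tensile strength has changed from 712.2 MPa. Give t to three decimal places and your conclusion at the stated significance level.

t = -0.740; fail to reject H0

H0: μ = 712.2; H1: μ ≠ 712.2 (one-sample t-test, two-sided).
t = (x̄ − μ₀)/(s/√n) = (681.9 − 712.2)/(147.7/√13) = -0.740
df = n − 1 = 12
Two-sided p-value ≈ 0.4737
Since p ≈ 0.4737 > α = 0.1, fail to reject H0; the evidence is not statistically significant.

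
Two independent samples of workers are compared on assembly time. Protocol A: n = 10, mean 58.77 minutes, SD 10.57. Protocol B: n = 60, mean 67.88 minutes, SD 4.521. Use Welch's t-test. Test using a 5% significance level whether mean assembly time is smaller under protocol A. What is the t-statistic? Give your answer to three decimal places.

Let group 1 = protocol A, group 2 = protocol B. H0: μ_1 = μ_2; H1: μ_1 < μ_2 (Welch's two-sample t-test, left-tailed).
t = (x̄_1 − x̄_2)/√(s_1²/n_1 + s_2²/n_2) = (58.77 − 67.88)/√(10.57²/10 + 4.521²/60) = -2.685
Welch–Satterthwaite df ≈ 9.56
p-value = P(T ≤ -2.685) ≈ 0.0119
Since p ≈ 0.0119 < α = 0.05, reject H0; the evidence is statistically significant.

-2.685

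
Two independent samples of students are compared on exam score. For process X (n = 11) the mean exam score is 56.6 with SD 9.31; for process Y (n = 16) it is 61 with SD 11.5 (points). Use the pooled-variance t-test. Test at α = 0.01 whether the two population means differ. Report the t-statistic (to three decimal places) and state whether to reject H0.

t = -1.052; fail to reject H0

Let group 1 = process X, group 2 = process Y. H0: μ_1 = μ_2; H1: μ_1 ≠ μ_2 (two-sample pooled-variance t-test, two-sided).
s_p² = [(11−1)·9.31² + (16−1)·11.5²]/(11+16−2) = 114.02
t = (56.6 − 61)/√[114.02·(1/11 + 1/16)] = -1.052
df = n₁ + n₂ − 2 = 25
Two-sided p-value ≈ 0.303
Since p ≈ 0.303 > α = 0.01, fail to reject H0; the evidence is not statistically significant.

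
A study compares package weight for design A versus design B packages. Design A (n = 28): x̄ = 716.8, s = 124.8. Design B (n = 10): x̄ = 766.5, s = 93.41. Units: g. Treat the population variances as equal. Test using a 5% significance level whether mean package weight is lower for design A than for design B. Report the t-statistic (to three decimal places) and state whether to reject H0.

Let group 1 = design A, group 2 = design B. H0: μ_1 = μ_2; H1: μ_1 < μ_2 (two-sample pooled-variance t-test, left-tailed).
s_p² = [(28−1)·124.8² + (10−1)·93.41²]/(28+10−2) = 13862.6
t = (716.8 − 766.5)/√[13862.6·(1/28 + 1/10)] = -1.146
df = n₁ + n₂ − 2 = 36
p-value = P(T ≤ -1.146) ≈ 0.130
Since p ≈ 0.130 > α = 0.05, fail to reject H0; the evidence is not statistically significant.

t = -1.146; fail to reject H0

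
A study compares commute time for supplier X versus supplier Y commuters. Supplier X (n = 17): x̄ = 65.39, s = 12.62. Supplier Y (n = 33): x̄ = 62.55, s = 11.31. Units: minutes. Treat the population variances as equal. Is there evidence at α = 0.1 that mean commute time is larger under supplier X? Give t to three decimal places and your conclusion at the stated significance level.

Let group 1 = supplier X, group 2 = supplier Y. H0: μ_1 = μ_2; H1: μ_1 > μ_2 (two-sample pooled-variance t-test, right-tailed).
s_p² = [(17−1)·12.62² + (33−1)·11.31²]/(17+33−2) = 138.366
t = (65.39 − 62.55)/√[138.366·(1/17 + 1/33)] = 0.809
df = n₁ + n₂ − 2 = 48
p-value = P(T ≥ 0.809) ≈ 0.2113
Since p ≈ 0.2113 > α = 0.1, fail to reject H0; the data do not provide sufficient evidence against H0.

t = 0.809; fail to reject H0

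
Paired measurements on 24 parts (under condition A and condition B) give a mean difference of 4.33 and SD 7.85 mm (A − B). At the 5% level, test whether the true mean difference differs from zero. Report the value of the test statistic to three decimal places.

H0: μ_d = 0; H1: μ_d ≠ 0 (paired t-test on the differences, two-sided).
t = d̄/(s_d/√n) = 4.33/(7.85/√24) = 2.702
df = n − 1 = 23
Two-sided p-value ≈ 0.013
Since p ≈ 0.013 < α = 0.05, reject H0; the data support H1.

2.702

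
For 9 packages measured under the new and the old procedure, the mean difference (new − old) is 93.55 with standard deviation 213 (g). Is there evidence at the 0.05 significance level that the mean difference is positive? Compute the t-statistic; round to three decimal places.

H0: μ_d = 0; H1: μ_d > 0 (paired t-test on the differences, right-tailed).
t = d̄/(s_d/√n) = 93.55/(213/√9) = 1.318
df = n − 1 = 8
p-value = P(T ≥ 1.318) ≈ 0.112
Since p ≈ 0.112 > α = 0.05, fail to reject H0; the evidence is not statistically significant.

1.318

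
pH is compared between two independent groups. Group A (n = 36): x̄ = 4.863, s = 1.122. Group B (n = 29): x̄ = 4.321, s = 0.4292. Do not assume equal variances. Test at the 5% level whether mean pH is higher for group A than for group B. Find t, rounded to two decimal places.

2.67

Let group 1 = group A, group 2 = group B. H0: μ_1 = μ_2; H1: μ_1 > μ_2 (Welch's two-sample t-test, right-tailed).
t = (x̄_1 − x̄_2)/√(s_1²/n_1 + s_2²/n_2) = (4.863 − 4.321)/√(1.122²/36 + 0.4292²/29) = 2.67
Welch–Satterthwaite df ≈ 46.93
p-value = P(T ≥ 2.67) ≈ 0.005
Since p ≈ 0.005 < α = 0.05, reject H0; the evidence is statistically significant.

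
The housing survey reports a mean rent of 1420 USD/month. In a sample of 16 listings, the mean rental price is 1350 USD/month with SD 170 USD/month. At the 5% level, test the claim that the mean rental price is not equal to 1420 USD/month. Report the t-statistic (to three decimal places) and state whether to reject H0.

t = -1.647; fail to reject H0

H0: μ = 1420; H1: μ ≠ 1420 (one-sample t-test, two-sided).
t = (x̄ − μ₀)/(s/√n) = (1350 − 1420)/(170/√16) = -1.647
df = n − 1 = 15
Two-sided p-value ≈ 0.1203
Since p ≈ 0.1203 > α = 0.05, fail to reject H0; the evidence is not statistically significant.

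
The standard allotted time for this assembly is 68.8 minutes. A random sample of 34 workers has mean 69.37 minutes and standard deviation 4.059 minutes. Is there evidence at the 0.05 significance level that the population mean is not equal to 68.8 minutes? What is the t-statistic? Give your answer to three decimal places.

0.819

H0: μ = 68.8; H1: μ ≠ 68.8 (one-sample t-test, two-sided).
t = (x̄ − μ₀)/(s/√n) = (69.37 − 68.8)/(4.059/√34) = 0.819
df = n − 1 = 33
Two-sided p-value ≈ 0.419
Since p ≈ 0.419 > α = 0.05, fail to reject H0; the data do not provide sufficient evidence against H0.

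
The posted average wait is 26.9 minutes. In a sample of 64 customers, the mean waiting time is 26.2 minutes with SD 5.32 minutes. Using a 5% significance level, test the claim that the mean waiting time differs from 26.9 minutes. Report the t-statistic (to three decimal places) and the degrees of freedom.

t = -1.053, df = 63

H0: μ = 26.9; H1: μ ≠ 26.9 (one-sample t-test, two-sided).
t = (x̄ − μ₀)/(s/√n) = (26.2 − 26.9)/(5.32/√64) = -1.053
df = n − 1 = 63
Two-sided p-value ≈ 0.2965
Since p ≈ 0.2965 > α = 0.05, fail to reject H0; the evidence is not statistically significant.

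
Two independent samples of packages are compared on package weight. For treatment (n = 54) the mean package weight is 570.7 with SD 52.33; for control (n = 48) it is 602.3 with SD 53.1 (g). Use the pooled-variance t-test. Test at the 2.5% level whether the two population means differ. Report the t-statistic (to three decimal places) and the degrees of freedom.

t = -3.023, df = 100

Let group 1 = treatment, group 2 = control. H0: μ_1 = μ_2; H1: μ_1 ≠ μ_2 (two-sample pooled-variance t-test, two-sided).
s_p² = [(54−1)·52.33² + (48−1)·53.1²]/(54+48−2) = 2776.58
t = (570.7 − 602.3)/√[2776.58·(1/54 + 1/48)] = -3.023
df = n₁ + n₂ − 2 = 100
Two-sided p-value ≈ 0.003
Since p ≈ 0.003 < α = 0.025, reject H0; the evidence is statistically significant.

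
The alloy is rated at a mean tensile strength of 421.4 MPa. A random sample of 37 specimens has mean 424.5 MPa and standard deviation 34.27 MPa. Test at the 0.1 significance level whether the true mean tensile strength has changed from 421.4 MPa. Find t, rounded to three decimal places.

0.550

H0: μ = 421.4; H1: μ ≠ 421.4 (one-sample t-test, two-sided).
t = (x̄ − μ₀)/(s/√n) = (424.5 − 421.4)/(34.27/√37) = 0.550
df = n − 1 = 36
Two-sided p-value ≈ 0.5856
Since p ≈ 0.5856 > α = 0.1, fail to reject H0; the evidence is not statistically significant.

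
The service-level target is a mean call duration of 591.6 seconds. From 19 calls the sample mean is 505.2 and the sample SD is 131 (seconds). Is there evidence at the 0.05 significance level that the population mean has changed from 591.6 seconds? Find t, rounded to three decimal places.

H0: μ = 591.6; H1: μ ≠ 591.6 (one-sample t-test, two-sided).
t = (x̄ − μ₀)/(s/√n) = (505.2 − 591.6)/(131/√19) = -2.875
df = n − 1 = 18
Two-sided p-value ≈ 0.0101
Since p ≈ 0.0101 < α = 0.05, reject H0; the evidence is statistically significant.

-2.875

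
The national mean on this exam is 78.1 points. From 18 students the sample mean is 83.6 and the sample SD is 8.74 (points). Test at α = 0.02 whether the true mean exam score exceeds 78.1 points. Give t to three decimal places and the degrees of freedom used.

H0: μ = 78.1; H1: μ > 78.1 (one-sample t-test, right-tailed).
t = (x̄ − μ₀)/(s/√n) = (83.6 − 78.1)/(8.74/√18) = 2.670
df = n − 1 = 17
p-value = P(T ≥ 2.670) ≈ 0.0081
Since p ≈ 0.0081 < α = 0.02, reject H0; the data support H1.

t = 2.670, df = 17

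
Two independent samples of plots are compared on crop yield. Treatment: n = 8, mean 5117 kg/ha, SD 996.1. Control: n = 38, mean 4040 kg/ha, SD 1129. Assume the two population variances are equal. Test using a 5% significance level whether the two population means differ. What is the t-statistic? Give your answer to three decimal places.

2.497

Let group 1 = treatment, group 2 = control. H0: μ_1 = μ_2; H1: μ_1 ≠ μ_2 (two-sample pooled-variance t-test, two-sided).
s_p² = [(8−1)·996.1² + (38−1)·1129²]/(8+38−2) = 1229710
t = (5117 − 4040)/√[1229710·(1/8 + 1/38)] = 2.497
df = n₁ + n₂ − 2 = 44
Two-sided p-value ≈ 0.0164
Since p ≈ 0.0164 < α = 0.05, reject H0; the data support H1.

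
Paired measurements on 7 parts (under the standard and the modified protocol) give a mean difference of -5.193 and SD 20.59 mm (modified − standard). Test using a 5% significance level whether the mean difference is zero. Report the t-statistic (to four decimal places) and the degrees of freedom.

t = -0.6673, df = 6

H0: μ_d = 0; H1: μ_d ≠ 0 (paired t-test on the differences, two-sided).
t = d̄/(s_d/√n) = -5.193/(20.59/√7) = -0.6673
df = n − 1 = 6
Two-sided p-value ≈ 0.529
Since p ≈ 0.529 > α = 0.05, fail to reject H0; the data do not provide sufficient evidence against H0.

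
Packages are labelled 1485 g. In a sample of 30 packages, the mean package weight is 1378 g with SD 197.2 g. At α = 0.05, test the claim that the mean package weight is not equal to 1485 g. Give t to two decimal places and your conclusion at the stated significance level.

H0: μ = 1485; H1: μ ≠ 1485 (one-sample t-test, two-sided).
t = (x̄ − μ₀)/(s/√n) = (1378 − 1485)/(197.2/√30) = -2.97
df = n − 1 = 29
Two-sided p-value ≈ 0.006
Since p ≈ 0.006 < α = 0.05, reject H0; the data support H1.

t = -2.97; reject H0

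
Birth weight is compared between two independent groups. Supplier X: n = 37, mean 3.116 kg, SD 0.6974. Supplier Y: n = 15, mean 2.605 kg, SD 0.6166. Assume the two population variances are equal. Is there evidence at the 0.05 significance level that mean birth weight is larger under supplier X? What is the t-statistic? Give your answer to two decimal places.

Let group 1 = supplier X, group 2 = supplier Y. H0: μ_1 = μ_2; H1: μ_1 > μ_2 (two-sample pooled-variance t-test, right-tailed).
s_p² = [(37−1)·0.6974² + (15−1)·0.6166²]/(37+15−2) = 0.456639
t = (3.116 − 2.605)/√[0.456639·(1/37 + 1/15)] = 2.47
df = n₁ + n₂ − 2 = 50
p-value = P(T ≥ 2.47) ≈ 0.008
Since p ≈ 0.008 < α = 0.05, reject H0; the data support H1.

2.47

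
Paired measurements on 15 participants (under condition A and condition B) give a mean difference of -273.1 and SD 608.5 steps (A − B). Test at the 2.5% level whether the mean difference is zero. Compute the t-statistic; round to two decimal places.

-1.74

H0: μ_d = 0; H1: μ_d ≠ 0 (paired t-test on the differences, two-sided).
t = d̄/(s_d/√n) = -273.1/(608.5/√15) = -1.74
df = n − 1 = 14
Two-sided p-value ≈ 0.104
Since p ≈ 0.104 > α = 0.025, fail to reject H0; the evidence is not statistically significant.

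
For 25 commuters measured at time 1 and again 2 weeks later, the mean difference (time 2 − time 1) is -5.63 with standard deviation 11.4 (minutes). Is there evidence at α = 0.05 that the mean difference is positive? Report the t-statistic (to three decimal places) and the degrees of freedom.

t = -2.469, df = 24

H0: μ_d = 0; H1: μ_d > 0 (paired t-test on the differences, right-tailed).
t = d̄/(s_d/√n) = -5.63/(11.4/√25) = -2.469
df = n − 1 = 24
p-value = P(T ≥ -2.469) ≈ 0.989
Since p ≈ 0.989 > α = 0.05, fail to reject H0; the data do not provide sufficient evidence against H0.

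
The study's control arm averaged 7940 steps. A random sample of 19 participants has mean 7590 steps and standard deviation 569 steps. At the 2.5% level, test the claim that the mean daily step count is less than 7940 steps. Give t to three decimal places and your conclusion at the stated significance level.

H0: μ = 7940; H1: μ < 7940 (one-sample t-test, left-tailed).
t = (x̄ − μ₀)/(s/√n) = (7590 − 7940)/(569/√19) = -2.681
df = n − 1 = 18
p-value = P(T ≤ -2.681) ≈ 0.008
Since p ≈ 0.008 < α = 0.025, reject H0; the evidence is statistically significant.

t = -2.681; reject H0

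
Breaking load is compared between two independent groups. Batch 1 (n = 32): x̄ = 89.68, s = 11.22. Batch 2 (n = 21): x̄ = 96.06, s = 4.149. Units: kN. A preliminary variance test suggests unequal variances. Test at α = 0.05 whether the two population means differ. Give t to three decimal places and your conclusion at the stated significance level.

Let group 1 = batch 1, group 2 = batch 2. H0: μ_1 = μ_2; H1: μ_1 ≠ μ_2 (Welch's two-sample t-test, two-sided).
t = (x̄_1 − x̄_2)/√(s_1²/n_1 + s_2²/n_2) = (89.68 − 96.06)/√(11.22²/32 + 4.149²/21) = -2.926
Welch–Satterthwaite df ≈ 42.41
Two-sided p-value ≈ 0.005
Since p ≈ 0.005 < α = 0.05, reject H0; the evidence is statistically significant.

t = -2.926; reject H0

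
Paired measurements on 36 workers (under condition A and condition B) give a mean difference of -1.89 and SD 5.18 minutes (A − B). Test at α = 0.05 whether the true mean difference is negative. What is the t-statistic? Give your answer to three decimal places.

-2.189

H0: μ_d = 0; H1: μ_d < 0 (paired t-test on the differences, left-tailed).
t = d̄/(s_d/√n) = -1.89/(5.18/√36) = -2.189
df = n − 1 = 35
p-value = P(T ≤ -2.189) ≈ 0.0177
Since p ≈ 0.0177 < α = 0.05, reject H0; the data support H1.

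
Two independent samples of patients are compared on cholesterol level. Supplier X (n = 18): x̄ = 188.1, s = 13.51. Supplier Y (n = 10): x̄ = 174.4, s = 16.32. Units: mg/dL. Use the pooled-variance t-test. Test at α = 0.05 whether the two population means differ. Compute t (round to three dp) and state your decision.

t = 2.388; reject H0

Let group 1 = supplier X, group 2 = supplier Y. H0: μ_1 = μ_2; H1: μ_1 ≠ μ_2 (two-sample pooled-variance t-test, two-sided).
s_p² = [(18−1)·13.51² + (10−1)·16.32²]/(18+10−2) = 211.536
t = (188.1 − 174.4)/√[211.536·(1/18 + 1/10)] = 2.388
df = n₁ + n₂ − 2 = 26
Two-sided p-value ≈ 0.024
Since p ≈ 0.024 < α = 0.05, reject H0; the data support H1.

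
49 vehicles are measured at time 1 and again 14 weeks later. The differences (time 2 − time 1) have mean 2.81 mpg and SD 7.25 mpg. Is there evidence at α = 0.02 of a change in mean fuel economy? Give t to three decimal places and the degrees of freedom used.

H0: μ_d = 0; H1: μ_d ≠ 0 (paired t-test on the differences, two-sided).
t = d̄/(s_d/√n) = 2.81/(7.25/√49) = 2.713
df = n − 1 = 48
Two-sided p-value ≈ 0.009
Since p ≈ 0.009 < α = 0.02, reject H0; the evidence is statistically significant.

t = 2.713, df = 48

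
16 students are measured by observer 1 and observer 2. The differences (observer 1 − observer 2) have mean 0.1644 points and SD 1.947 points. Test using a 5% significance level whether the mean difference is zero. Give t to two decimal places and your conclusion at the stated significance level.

t = 0.34; fail to reject H0

H0: μ_d = 0; H1: μ_d ≠ 0 (paired t-test on the differences, two-sided).
t = d̄/(s_d/√n) = 0.1644/(1.947/√16) = 0.34
df = n − 1 = 15
Two-sided p-value ≈ 0.7402
Since p ≈ 0.7402 > α = 0.05, fail to reject H0; the data do not provide sufficient evidence against H0.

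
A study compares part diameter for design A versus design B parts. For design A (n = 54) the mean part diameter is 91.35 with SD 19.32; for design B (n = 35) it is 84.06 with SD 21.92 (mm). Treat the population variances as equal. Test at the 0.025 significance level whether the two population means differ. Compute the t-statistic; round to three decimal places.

Let group 1 = design A, group 2 = design B. H0: μ_1 = μ_2; H1: μ_1 ≠ μ_2 (two-sample pooled-variance t-test, two-sided).
s_p² = [(54−1)·19.32² + (35−1)·21.92²]/(54+35−2) = 415.166
t = (91.35 − 84.06)/√[415.166·(1/54 + 1/35)] = 1.649
df = n₁ + n₂ − 2 = 87
Two-sided p-value ≈ 0.1028
Since p ≈ 0.1028 > α = 0.025, fail to reject H0; the evidence is not statistically significant.

1.649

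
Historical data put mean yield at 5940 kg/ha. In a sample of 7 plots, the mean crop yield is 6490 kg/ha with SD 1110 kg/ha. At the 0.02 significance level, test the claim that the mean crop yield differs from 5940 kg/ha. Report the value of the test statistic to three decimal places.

H0: μ = 5940; H1: μ ≠ 5940 (one-sample t-test, two-sided).
t = (x̄ − μ₀)/(s/√n) = (6490 − 5940)/(1110/√7) = 1.311
df = n − 1 = 6
Two-sided p-value ≈ 0.238
Since p ≈ 0.238 > α = 0.02, fail to reject H0; the evidence is not statistically significant.

1.311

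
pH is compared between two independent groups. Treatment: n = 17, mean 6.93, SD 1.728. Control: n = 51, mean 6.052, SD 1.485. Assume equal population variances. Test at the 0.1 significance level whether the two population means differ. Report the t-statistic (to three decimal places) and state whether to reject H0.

Let group 1 = treatment, group 2 = control. H0: μ_1 = μ_2; H1: μ_1 ≠ μ_2 (two-sample pooled-variance t-test, two-sided).
s_p² = [(17−1)·1.728² + (51−1)·1.485²]/(17+51−2) = 2.3945
t = (6.93 − 6.052)/√[2.3945·(1/17 + 1/51)] = 2.026
df = n₁ + n₂ − 2 = 66
Two-sided p-value ≈ 0.047
Since p ≈ 0.047 < α = 0.1, reject H0; the data support H1.

t = 2.026; reject H0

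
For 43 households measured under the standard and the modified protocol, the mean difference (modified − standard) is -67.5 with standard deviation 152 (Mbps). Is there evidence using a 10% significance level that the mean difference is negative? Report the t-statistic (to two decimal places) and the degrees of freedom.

t = -2.91, df = 42

H0: μ_d = 0; H1: μ_d < 0 (paired t-test on the differences, left-tailed).
t = d̄/(s_d/√n) = -67.5/(152/√43) = -2.91
df = n − 1 = 42
p-value = P(T ≤ -2.91) ≈ 0.0029
Since p ≈ 0.0029 < α = 0.1, reject H0; the data support H1.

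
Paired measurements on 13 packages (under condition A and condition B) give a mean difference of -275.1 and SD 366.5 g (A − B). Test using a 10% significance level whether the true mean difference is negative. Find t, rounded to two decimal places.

H0: μ_d = 0; H1: μ_d < 0 (paired t-test on the differences, left-tailed).
t = d̄/(s_d/√n) = -275.1/(366.5/√13) = -2.71
df = n − 1 = 12
p-value = P(T ≤ -2.71) ≈ 0.0095
Since p ≈ 0.0095 < α = 0.1, reject H0; the evidence is statistically significant.

-2.71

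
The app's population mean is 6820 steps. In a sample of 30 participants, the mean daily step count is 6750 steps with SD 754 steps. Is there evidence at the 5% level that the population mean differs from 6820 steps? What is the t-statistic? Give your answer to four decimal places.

H0: μ = 6820; H1: μ ≠ 6820 (one-sample t-test, two-sided).
t = (x̄ − μ₀)/(s/√n) = (6750 − 6820)/(754/√30) = -0.5085
df = n − 1 = 29
Two-sided p-value ≈ 0.615
Since p ≈ 0.615 > α = 0.05, fail to reject H0; the data do not provide sufficient evidence against H0.

-0.5085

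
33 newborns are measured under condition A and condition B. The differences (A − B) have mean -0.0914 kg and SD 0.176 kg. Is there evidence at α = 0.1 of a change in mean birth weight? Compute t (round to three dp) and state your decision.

H0: μ_d = 0; H1: μ_d ≠ 0 (paired t-test on the differences, two-sided).
t = d̄/(s_d/√n) = -0.0914/(0.176/√33) = -2.983
df = n − 1 = 32
Two-sided p-value ≈ 0.0054
Since p ≈ 0.0054 < α = 0.1, reject H0; the evidence is statistically significant.

t = -2.983; reject H0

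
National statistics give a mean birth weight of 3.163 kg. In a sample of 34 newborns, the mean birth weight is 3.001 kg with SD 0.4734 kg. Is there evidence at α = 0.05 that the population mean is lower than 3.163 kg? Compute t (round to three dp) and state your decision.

H0: μ = 3.163; H1: μ < 3.163 (one-sample t-test, left-tailed).
t = (x̄ − μ₀)/(s/√n) = (3.001 − 3.163)/(0.4734/√34) = -1.995
df = n − 1 = 33
p-value = P(T ≤ -1.995) ≈ 0.0272
Since p ≈ 0.0272 < α = 0.05, reject H0; the evidence is statistically significant.

t = -1.995; reject H0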